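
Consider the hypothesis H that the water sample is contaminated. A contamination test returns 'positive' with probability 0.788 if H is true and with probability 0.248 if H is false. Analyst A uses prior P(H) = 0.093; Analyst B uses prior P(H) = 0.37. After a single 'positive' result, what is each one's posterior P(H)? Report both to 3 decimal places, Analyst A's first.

The likelihood ratio for a 'positive' result is 0.788/0.248 = 3.1774.
Analyst A: prior odds 0.093/0.907 = 0.10254; posterior odds 0.32580; posterior probability 0.246.
Analyst B: prior odds 0.37/0.63 = 0.58730; posterior odds 1.8661; posterior probability 0.651.

Analyst A: 0.246; Analyst B: 0.651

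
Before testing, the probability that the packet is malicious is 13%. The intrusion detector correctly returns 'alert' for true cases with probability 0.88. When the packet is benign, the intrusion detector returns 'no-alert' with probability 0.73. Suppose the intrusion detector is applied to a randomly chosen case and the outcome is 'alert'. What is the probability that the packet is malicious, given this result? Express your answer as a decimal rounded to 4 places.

P(H | E) ≈ 0.3275

Write H for 'the packet is malicious'. Prior odds H:¬H = 0.13/0.87 = 0.14943. For the 'alert' outcome, the likelihood ratio is 0.88/0.27 = 3.2593.
Posterior odds = 0.14943 × 3.2593 = 0.48702, so P(H|E) = 0.48702/(1+0.48702) = 0.3275.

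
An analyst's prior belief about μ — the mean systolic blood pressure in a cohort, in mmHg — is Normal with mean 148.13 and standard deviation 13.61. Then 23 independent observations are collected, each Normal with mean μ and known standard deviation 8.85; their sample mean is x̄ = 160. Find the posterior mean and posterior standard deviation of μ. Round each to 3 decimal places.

With known σ, the Normal prior is conjugate. Weight on the data is w = (n/σ²)/(n/σ² + 1/τ₀²) = 0.293658/(0.293658+0.00539863) = 0.98195.
Posterior mean = w·x̄ + (1−w)·μ₀ = 0.98195·160 + 0.018052·148.13 = 159.786. Posterior variance = 1/(0.293658+0.00539863) = 3.34385, so SD = 1.829.

Posterior mean ≈ 159.786; posterior SD ≈ 1.829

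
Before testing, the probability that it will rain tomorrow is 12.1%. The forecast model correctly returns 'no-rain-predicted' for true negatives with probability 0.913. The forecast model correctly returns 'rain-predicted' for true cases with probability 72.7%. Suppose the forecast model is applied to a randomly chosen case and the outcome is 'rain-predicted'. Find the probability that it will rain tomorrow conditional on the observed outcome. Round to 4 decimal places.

Let H be the event that it will rain tomorrow. P(H) = 0.121, so P(¬H) = 0.879. With E the 'rain-predicted' result, P(E|H) = 0.727 and P(E|¬H) = 0.087.
P(E) = 0.727·0.121 + 0.087·0.879 = 0.087967 + 0.076473 = 0.16444.
By Bayes' theorem, P(H|E) = 0.087967 / 0.16444 = 0.5349.

P(H | E) ≈ 0.5349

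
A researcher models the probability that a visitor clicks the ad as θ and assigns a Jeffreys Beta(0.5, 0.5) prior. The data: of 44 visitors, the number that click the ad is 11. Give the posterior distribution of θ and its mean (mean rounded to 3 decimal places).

Observing 11 successes and 33 failures updates Beta(0.5, 0.5) by adding the success and failure counts to the two shape parameters: α = 0.5+11 = 11.5, β = 0.5+33 = 33.5.
Posterior mean = α/(α+β) = 11.5/45 = 0.256.

Posterior: Beta(11.5, 33.5); mean ≈ 0.256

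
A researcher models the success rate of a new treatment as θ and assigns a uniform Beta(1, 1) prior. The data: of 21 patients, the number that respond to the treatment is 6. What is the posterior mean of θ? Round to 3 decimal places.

Posterior mean ≈ 0.304

Observing 6 successes and 15 failures updates Beta(1, 1) by adding the success and failure counts to the two shape parameters: α = 1+6 = 7, β = 1+15 = 16.
Posterior mean = α/(α+β) = 7/23 = 0.304.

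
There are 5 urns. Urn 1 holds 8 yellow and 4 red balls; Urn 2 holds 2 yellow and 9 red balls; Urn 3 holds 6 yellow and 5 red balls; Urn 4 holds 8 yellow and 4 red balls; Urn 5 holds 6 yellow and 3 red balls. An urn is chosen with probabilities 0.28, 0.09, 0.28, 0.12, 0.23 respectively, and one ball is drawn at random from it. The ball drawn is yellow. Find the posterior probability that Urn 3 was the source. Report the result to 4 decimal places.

Posterior probability ≈ 0.2593

Tabulate prior·likelihood by source: [1] prior 0.28, lik 0.6667, product 0.1867; [2] prior 0.09, lik 0.1818, product 0.01636; [3] prior 0.28, lik 0.5455, product 0.1527; [4] prior 0.12, lik 0.6667, product 0.08000; [5] prior 0.23, lik 0.6667, product 0.1533.
Normalizing constant = 0.58909; the posterior for Urn 3 is its product over the sum, 0.1527/0.58909 = 0.2593.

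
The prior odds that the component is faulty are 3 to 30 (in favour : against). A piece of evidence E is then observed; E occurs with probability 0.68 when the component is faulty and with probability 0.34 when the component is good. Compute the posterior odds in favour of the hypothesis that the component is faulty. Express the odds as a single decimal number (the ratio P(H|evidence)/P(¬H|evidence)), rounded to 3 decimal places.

Prior odds = 3/30 = 0.10000. In log-odds, ln(0.10000) = -2.3026.
Add log likelihood ratio: ln(2.0000) = 0.69315.
Posterior log-odds = -1.6094, so posterior odds = exp(-1.6094) = 0.20000.

Posterior odds ≈ 0.200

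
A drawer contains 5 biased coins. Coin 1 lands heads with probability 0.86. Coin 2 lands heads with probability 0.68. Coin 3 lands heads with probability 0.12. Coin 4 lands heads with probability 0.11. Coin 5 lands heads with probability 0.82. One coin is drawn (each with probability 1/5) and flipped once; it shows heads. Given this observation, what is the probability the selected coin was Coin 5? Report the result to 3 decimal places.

Posterior probability ≈ 0.317

P(heads|C1) = 0.86; P(heads|C2) = 0.68; P(heads|C3) = 0.12; P(heads|C4) = 0.11; P(heads|C5) = 0.82.
Prior × likelihood for each source: 0.2·0.86=0.1720, 0.2·0.68=0.1360, 0.2·0.12=0.02400, 0.2·0.11=0.02200, 0.2·0.82=0.1640. Summing gives P(heads) = 0.51800.
P(Coin 5 | heads) = 0.1640 / 0.51800 = 0.317.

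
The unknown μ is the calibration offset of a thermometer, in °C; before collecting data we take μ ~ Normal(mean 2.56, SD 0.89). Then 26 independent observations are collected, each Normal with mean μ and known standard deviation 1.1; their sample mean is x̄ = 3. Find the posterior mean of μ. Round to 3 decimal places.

Prior precision 1/τ₀² = 1/0.89² = 1.26247; data precision n/σ² = 26/1.1² = 21.4876.
Posterior precision = 1.26247 + 21.4876 = 22.7501.
Posterior mean = (1.26247·2.56 + 21.4876·3) / 22.7501 = 2.976.

Posterior mean ≈ 2.976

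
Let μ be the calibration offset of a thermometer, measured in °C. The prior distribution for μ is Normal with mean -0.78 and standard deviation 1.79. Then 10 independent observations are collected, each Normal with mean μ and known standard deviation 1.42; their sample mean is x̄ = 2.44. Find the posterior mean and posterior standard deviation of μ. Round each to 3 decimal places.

With known σ, the Normal prior is conjugate. Weight on the data is w = (n/σ²)/(n/σ² + 1/τ₀²) = 4.95933/(4.95933+0.312100) = 0.94079.
Posterior mean = w·x̄ + (1−w)·μ₀ = 0.94079·2.44 + 0.059206·-0.78 = 2.249. Posterior variance = 1/(4.95933+0.312100) = 0.189702, so SD = 0.436.

Posterior mean ≈ 2.249; posterior SD ≈ 0.436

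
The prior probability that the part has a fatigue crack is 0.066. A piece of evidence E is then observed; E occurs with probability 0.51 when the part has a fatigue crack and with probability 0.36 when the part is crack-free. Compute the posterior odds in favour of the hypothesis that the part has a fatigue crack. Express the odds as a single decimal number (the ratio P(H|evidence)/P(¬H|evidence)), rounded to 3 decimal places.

Posterior odds ≈ 0.100

Prior odds = 0.066/(1−0.066) = 0.070664. In log-odds, ln(0.070664) = -2.6498.
Add log likelihood ratio: ln(1.4167) = 0.34831.
Posterior log-odds = -2.3015, so posterior odds = exp(-2.3015) = 0.10011.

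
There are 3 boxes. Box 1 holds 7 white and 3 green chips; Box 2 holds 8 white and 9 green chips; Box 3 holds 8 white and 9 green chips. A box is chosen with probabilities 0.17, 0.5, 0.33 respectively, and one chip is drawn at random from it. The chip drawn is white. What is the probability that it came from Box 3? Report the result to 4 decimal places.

Posterior probability ≈ 0.3047

P(white|Box 1) = 0.7; P(white|Box 2) = 0.4706; P(white|Box 3) = 0.4706.
Prior × likelihood for each source: 0.17·0.7=0.1190, 0.5·0.4706=0.2353, 0.33·0.4706=0.1553. Summing gives P(white) = 0.50959.
P(Box 3 | white) = 0.1553 / 0.50959 = 0.3047.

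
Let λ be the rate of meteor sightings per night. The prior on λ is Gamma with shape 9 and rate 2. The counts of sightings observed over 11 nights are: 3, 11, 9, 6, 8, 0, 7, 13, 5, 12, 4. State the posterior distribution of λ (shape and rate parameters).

The Poisson likelihood adds the total count to the shape and the number of exposure periods to the rate. Here ∑xᵢ = 78 and n = 11, so shape 9→87 and rate 2→13.

Posterior: Gamma(shape=87, rate=13)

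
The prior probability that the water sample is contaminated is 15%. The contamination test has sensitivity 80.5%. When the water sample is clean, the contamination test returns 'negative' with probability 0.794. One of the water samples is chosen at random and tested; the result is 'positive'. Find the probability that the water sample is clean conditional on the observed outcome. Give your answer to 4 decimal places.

P(¬H | E) ≈ 0.5919

Let H be the event that the water sample is contaminated. P(H) = 0.15, so P(¬H) = 0.85. With E the 'positive' result, P(E|H) = 0.805 and P(E|¬H) = 0.206.
P(E) = 0.805·0.15 + 0.206·0.85 = 0.12075 + 0.17510 = 0.29585.
By Bayes' theorem, P(H|E) = 0.12075 / 0.29585 = 0.4081. Hence P(¬H|E) = 1 − 0.4081 = 0.5919.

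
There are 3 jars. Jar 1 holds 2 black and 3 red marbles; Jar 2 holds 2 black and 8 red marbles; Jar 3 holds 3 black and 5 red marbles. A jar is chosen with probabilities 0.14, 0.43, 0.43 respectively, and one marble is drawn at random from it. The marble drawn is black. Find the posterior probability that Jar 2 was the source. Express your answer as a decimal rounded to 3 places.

Tabulate prior·likelihood by source: [1] prior 0.14, lik 0.4, product 0.05600; [2] prior 0.43, lik 0.2, product 0.08600; [3] prior 0.43, lik 0.375, product 0.1613.
Normalizing constant = 0.30325; the posterior for Jar 2 is its product over the sum, 0.08600/0.30325 = 0.284.

Posterior probability ≈ 0.284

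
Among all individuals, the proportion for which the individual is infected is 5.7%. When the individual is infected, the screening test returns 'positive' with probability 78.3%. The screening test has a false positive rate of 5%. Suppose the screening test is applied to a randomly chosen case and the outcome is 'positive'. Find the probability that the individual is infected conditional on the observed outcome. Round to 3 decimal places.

Write H for 'the individual is infected'. Prior odds H:¬H = 0.057/0.943 = 0.060445. For the 'positive' outcome, the likelihood ratio is 0.783/0.05 = 15.660.
Posterior odds = 0.060445 × 15.660 = 0.94657, so P(H|E) = 0.94657/(1+0.94657) = 0.486.

P(H | E) ≈ 0.486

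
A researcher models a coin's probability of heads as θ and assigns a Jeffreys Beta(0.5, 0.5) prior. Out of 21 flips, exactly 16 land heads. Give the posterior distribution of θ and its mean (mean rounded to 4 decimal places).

Posterior: Beta(16.5, 5.5); mean ≈ 0.7500

The binomial likelihood is conjugate to the Beta prior: with 16 successes and 5 failures, the posterior is Beta(0.5+16, 0.5+5) = Beta(16.5, 5.5).
Posterior mean = α/(α+β) = 16.5/22 = 0.7500.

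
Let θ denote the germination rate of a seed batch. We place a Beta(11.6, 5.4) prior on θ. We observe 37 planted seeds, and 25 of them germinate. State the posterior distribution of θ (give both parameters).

Posterior: Beta(36.6, 17.4)

Observing 25 successes and 12 failures updates Beta(11.6, 5.4) by adding the success and failure counts to the two shape parameters: α = 11.6+25 = 36.6, β = 5.4+12 = 17.4.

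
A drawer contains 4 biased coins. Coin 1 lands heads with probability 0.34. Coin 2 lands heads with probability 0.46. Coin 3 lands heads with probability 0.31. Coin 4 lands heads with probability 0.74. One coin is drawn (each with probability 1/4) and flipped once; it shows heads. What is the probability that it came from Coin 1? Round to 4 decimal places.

Posterior probability ≈ 0.1838

P(heads|C1) = 0.34; P(heads|C2) = 0.46; P(heads|C3) = 0.31; P(heads|C4) = 0.74.
Prior × likelihood for each source: 0.25·0.34=0.08500, 0.25·0.46=0.1150, 0.25·0.31=0.07750, 0.25·0.74=0.1850. Summing gives P(heads) = 0.46250.
P(Coin 1 | heads) = 0.08500 / 0.46250 = 0.1838.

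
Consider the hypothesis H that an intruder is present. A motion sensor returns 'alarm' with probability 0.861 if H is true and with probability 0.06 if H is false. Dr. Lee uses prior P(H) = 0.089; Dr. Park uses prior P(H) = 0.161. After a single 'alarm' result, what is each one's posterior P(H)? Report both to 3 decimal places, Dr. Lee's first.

P('+'|H) = 0.861, P('+'|¬H) = 0.06.
Dr. Lee: numerator 0.861·0.089 = 0.076629; evidence = 0.076629+0.06·0.911 = 0.13129; posterior = 0.584.
Dr. Park: numerator 0.861·0.161 = 0.13862; evidence = 0.13862+0.06·0.839 = 0.18896; posterior = 0.734.

Dr. Lee: 0.584; Dr. Park: 0.734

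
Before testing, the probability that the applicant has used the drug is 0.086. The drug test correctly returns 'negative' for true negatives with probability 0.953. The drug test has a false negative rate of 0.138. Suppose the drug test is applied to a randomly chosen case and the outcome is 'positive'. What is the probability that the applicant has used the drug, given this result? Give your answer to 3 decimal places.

Let H be the event that the applicant has used the drug. P(H) = 0.086, so P(¬H) = 0.914. With E the 'positive' result, P(E|H) = 0.862 and P(E|¬H) = 0.047.
P(E) = 0.862·0.086 + 0.047·0.914 = 0.074132 + 0.042958 = 0.11709.
By Bayes' theorem, P(H|E) = 0.074132 / 0.11709 = 0.633.

P(H | E) ≈ 0.633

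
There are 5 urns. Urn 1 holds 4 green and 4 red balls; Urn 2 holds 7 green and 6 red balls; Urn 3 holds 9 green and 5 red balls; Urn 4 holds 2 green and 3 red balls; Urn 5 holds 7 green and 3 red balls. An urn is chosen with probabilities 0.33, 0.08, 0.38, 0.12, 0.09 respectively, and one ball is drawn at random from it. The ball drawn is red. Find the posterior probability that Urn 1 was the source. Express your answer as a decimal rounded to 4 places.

Posterior probability ≈ 0.3779

P(red|Urn 1) = 0.5; P(red|Urn 2) = 0.4615; P(red|Urn 3) = 0.3571; P(red|Urn 4) = 0.6; P(red|Urn 5) = 0.3.
Prior × likelihood for each source: 0.33·0.5=0.1650, 0.08·0.4615=0.03692, 0.38·0.3571=0.1357, 0.12·0.6=0.07200, 0.09·0.3=0.02700. Summing gives P(red) = 0.43664.
P(Urn 1 | red) = 0.1650 / 0.43664 = 0.3779.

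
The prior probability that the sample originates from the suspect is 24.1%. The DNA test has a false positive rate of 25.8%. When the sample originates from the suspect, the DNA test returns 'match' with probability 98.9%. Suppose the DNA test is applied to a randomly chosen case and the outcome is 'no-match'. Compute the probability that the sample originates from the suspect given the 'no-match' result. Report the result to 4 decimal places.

P(H | E) ≈ 0.0047

Let H be the event that the sample originates from the suspect. P(H) = 0.241, so P(¬H) = 0.759. With E the 'no-match' result, P(E|H) = 0.011 and P(E|¬H) = 0.742.
P(E) = 0.011·0.241 + 0.742·0.759 = 0.0026510 + 0.56318 = 0.56583.
By Bayes' theorem, P(H|E) = 0.0026510 / 0.56583 = 0.0047.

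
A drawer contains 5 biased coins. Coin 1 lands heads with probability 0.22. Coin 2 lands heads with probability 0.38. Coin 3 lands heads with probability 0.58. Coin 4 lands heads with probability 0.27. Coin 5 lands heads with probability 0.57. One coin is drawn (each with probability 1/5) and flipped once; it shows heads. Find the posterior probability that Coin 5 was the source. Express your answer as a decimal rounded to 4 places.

Tabulate prior·likelihood by source: [1] prior 0.2, lik 0.22, product 0.04400; [2] prior 0.2, lik 0.38, product 0.07600; [3] prior 0.2, lik 0.58, product 0.1160; [4] prior 0.2, lik 0.27, product 0.05400; [5] prior 0.2, lik 0.57, product 0.1140.
Normalizing constant = 0.40400; the posterior for Coin 5 is its product over the sum, 0.1140/0.40400 = 0.2822.

Posterior probability ≈ 0.2822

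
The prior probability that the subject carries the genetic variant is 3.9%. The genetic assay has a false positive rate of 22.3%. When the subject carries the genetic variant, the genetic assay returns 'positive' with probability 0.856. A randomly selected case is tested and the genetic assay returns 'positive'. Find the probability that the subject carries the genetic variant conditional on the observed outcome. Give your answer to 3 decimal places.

Let H be the event that the subject carries the genetic variant. P(H) = 0.039, so P(¬H) = 0.961. With E the 'positive' result, P(E|H) = 0.856 and P(E|¬H) = 0.223.
P(E) = 0.856·0.039 + 0.223·0.961 = 0.033384 + 0.21430 = 0.24769.
By Bayes' theorem, P(H|E) = 0.033384 / 0.24769 = 0.135.

P(H | E) ≈ 0.135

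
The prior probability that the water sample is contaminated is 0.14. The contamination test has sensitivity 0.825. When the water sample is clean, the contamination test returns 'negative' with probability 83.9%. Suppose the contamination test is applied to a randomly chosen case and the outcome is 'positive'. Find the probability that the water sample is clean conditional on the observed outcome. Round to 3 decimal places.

Let H be the event that the water sample is contaminated. P(H) = 0.14, so P(¬H) = 0.86. With E the 'positive' result, P(E|H) = 0.825 and P(E|¬H) = 0.161.
P(E) = 0.825·0.14 + 0.161·0.86 = 0.11550 + 0.13846 = 0.25396.
By Bayes' theorem, P(H|E) = 0.11550 / 0.25396 = 0.455. Hence P(¬H|E) = 1 − 0.455 = 0.545.

P(¬H | E) ≈ 0.545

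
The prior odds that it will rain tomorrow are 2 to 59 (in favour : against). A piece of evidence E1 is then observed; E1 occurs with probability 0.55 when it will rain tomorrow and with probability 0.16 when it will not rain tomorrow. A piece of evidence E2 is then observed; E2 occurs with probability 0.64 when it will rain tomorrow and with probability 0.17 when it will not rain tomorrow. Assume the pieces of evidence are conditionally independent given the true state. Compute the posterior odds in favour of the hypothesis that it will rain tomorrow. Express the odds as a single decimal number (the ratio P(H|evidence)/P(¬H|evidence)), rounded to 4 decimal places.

Posterior odds ≈ 0.4387

Prior odds = 2/59 = 0.033898. In log-odds, ln(0.033898) = -3.3844.
Add log likelihood ratios: ln(3.4375) + ln(3.7647) = 2.5604.
Posterior log-odds = -0.82398, so posterior odds = exp(-0.82398) = 0.43868.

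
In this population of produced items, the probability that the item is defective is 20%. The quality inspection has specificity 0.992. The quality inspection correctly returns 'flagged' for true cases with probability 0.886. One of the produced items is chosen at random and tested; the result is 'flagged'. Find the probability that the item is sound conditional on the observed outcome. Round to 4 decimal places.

Let H be the event that the item is defective. P(H) = 0.2, so P(¬H) = 0.8. With E the 'flagged' result, P(E|H) = 0.886 and P(E|¬H) = 0.008.
P(E) = 0.886·0.2 + 0.008·0.8 = 0.17720 + 0.0064000 = 0.18360.
By Bayes' theorem, P(H|E) = 0.17720 / 0.18360 = 0.9651. Hence P(¬H|E) = 1 − 0.9651 = 0.0349.

P(¬H | E) ≈ 0.0349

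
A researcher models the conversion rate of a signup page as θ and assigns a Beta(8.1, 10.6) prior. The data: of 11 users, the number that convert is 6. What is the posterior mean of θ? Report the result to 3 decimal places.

Observing 6 successes and 5 failures updates Beta(8.1, 10.6) by adding the success and failure counts to the two shape parameters: α = 8.1+6 = 14.1, β = 10.6+5 = 15.6.
Posterior mean = α/(α+β) = 14.1/29.7 = 0.475.

Posterior mean ≈ 0.475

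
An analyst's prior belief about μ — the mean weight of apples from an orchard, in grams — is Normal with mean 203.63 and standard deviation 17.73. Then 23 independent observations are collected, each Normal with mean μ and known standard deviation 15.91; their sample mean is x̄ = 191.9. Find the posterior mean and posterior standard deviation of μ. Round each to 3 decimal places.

Prior precision 1/τ₀² = 1/17.73² = 0.00318114; data precision n/σ² = 23/15.91² = 0.0908631.
Posterior precision = 0.00318114 + 0.0908631 = 0.0940442, giving posterior SD = 1/√0.0940442 = 3.261.
Posterior mean = (0.00318114·203.63 + 0.0908631·191.9) / 0.0940442 = 192.297.

Posterior mean ≈ 192.297; posterior SD ≈ 3.261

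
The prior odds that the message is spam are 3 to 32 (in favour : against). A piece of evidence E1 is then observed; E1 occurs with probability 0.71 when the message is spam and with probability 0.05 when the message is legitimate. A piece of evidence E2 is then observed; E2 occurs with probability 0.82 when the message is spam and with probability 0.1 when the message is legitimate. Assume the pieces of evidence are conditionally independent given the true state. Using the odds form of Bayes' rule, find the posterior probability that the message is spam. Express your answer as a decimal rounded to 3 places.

Prior odds = 3/32 = 0.093750. In log-odds, ln(0.093750) = -2.3671.
Add log likelihood ratios: ln(14.200) + ln(8.2000) = 4.7574.
Posterior log-odds = 2.3903, so posterior odds = exp(2.3903) = 10.916. Converting, P(H|E) = 10.916/11.916 = 0.916.

Posterior probability ≈ 0.916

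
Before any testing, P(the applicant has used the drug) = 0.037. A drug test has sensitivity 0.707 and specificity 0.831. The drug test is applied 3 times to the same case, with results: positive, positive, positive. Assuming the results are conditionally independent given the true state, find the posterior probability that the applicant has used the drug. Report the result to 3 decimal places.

Posterior P(H) ≈ 0.738

Let H be the event that the applicant has used the drug; start with P(H) = 0.037. P('positive'|H) = 0.707, P('positive'|¬H) = 0.169.
Update on result 1 ('positive'): P(H) ← 0.707·0.0370 / (0.707·0.0370 + 0.169·0.9630) = 0.026159/0.18891 = 0.1385.
Update on result 2 ('positive'): P(H) ← 0.707·0.1385 / (0.707·0.1385 + 0.169·0.8615) = 0.097903/0.24350 = 0.4021.
Update on result 3 ('positive'): P(H) ← 0.707·0.4021 / (0.707·0.4021 + 0.169·0.5979) = 0.28426/0.38531 = 0.7377.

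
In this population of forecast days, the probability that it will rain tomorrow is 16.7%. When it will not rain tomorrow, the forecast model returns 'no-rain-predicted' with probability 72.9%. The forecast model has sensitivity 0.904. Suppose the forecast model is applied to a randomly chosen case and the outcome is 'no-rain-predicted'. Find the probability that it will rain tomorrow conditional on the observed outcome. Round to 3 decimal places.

P(H | E) ≈ 0.026

Write H for 'it will rain tomorrow'. Prior odds H:¬H = 0.167/0.833 = 0.20048. For the 'no-rain-predicted' outcome, the likelihood ratio is 0.096/0.729 = 0.13169.
Posterior odds = 0.20048 × 0.13169 = 0.026401, so P(H|E) = 0.026401/(1+0.026401) = 0.026.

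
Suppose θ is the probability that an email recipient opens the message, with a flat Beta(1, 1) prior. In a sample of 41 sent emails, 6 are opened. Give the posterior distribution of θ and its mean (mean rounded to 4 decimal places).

Observing 6 successes and 35 failures updates Beta(1, 1) by adding the success and failure counts to the two shape parameters: α = 1+6 = 7, β = 1+35 = 36.
Posterior mean = α/(α+β) = 7/43 = 0.1628.

Posterior: Beta(7, 36); mean ≈ 0.1628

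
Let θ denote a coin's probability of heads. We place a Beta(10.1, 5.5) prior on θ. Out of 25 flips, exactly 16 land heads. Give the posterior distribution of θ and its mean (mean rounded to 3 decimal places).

Observing 16 successes and 9 failures updates Beta(10.1, 5.5) by adding the success and failure counts to the two shape parameters: α = 10.1+16 = 26.1, β = 5.5+9 = 14.5.
E[θ | data] = 26.1/(26.1+14.5) = 0.643.

Posterior: Beta(26.1, 14.5); mean ≈ 0.643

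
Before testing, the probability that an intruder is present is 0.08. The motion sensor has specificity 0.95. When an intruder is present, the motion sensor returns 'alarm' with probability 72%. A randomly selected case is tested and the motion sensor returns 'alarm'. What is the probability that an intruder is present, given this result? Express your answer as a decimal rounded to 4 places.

Write H for 'an intruder is present'. Prior odds H:¬H = 0.08/0.92 = 0.086957. For the 'alarm' outcome, the likelihood ratio is 0.72/0.05 = 14.400.
Posterior odds = 0.086957 × 14.400 = 1.2522, so P(H|E) = 1.2522/(1+1.2522) = 0.5560.

P(H | E) ≈ 0.5560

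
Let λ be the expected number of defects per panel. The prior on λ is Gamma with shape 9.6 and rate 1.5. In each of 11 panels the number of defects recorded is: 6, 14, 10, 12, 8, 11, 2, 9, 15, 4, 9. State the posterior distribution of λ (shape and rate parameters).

Posterior: Gamma(shape=109.6, rate=12.5)

The Poisson likelihood adds the total count to the shape and the number of exposure periods to the rate. Here ∑xᵢ = 100 and n = 11, so shape 9.6→109.6 and rate 1.5→12.5.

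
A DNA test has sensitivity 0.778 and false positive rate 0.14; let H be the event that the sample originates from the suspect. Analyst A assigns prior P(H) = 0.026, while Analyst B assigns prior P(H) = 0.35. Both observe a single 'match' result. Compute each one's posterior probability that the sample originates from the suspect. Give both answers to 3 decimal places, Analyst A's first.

Analyst A: 0.129; Analyst B: 0.750

The likelihood ratio for a 'match' result is 0.778/0.14 = 5.5571.
Analyst A: prior odds 0.026/0.974 = 0.026694; posterior odds 0.14834; posterior probability 0.129.
Analyst B: prior odds 0.35/0.65 = 0.53846; posterior odds 2.9923; posterior probability 0.750.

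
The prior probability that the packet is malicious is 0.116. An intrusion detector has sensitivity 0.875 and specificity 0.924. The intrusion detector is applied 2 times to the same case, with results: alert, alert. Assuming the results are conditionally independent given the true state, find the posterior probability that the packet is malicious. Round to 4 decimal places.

Posterior P(H) ≈ 0.9456

Let H be the event that the packet is malicious; start with P(H) = 0.116. P('alert'|H) = 0.875, P('alert'|¬H) = 0.076.
Update on result 1 ('alert'): P(H) ← 0.875·0.1160 / (0.875·0.1160 + 0.076·0.8840) = 0.10150/0.16868 = 0.6017.
Update on result 2 ('alert'): P(H) ← 0.875·0.6017 / (0.875·0.6017 + 0.076·0.3983) = 0.52650/0.55677 = 0.9456.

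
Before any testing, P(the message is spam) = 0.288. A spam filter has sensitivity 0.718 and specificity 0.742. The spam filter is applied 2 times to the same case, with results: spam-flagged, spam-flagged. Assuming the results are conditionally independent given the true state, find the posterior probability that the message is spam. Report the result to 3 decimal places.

Let H be the event that the message is spam; start with P(H) = 0.288. P('spam-flagged'|H) = 0.718, P('spam-flagged'|¬H) = 0.258.
Update on result 1 ('spam-flagged'): P(H) ← 0.718·0.2880 / (0.718·0.2880 + 0.258·0.7120) = 0.20678/0.39048 = 0.5296.
Update on result 2 ('spam-flagged'): P(H) ← 0.718·0.5296 / (0.718·0.5296 + 0.258·0.4704) = 0.38023/0.50160 = 0.7580.

Posterior P(H) ≈ 0.758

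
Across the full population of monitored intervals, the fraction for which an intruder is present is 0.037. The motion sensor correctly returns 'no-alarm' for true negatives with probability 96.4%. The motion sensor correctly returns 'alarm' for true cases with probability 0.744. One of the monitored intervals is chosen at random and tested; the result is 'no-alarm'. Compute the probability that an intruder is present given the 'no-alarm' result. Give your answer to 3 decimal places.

P(H | E) ≈ 0.010

Write H for 'an intruder is present'. Prior odds H:¬H = 0.037/0.963 = 0.038422. For the 'no-alarm' outcome, the likelihood ratio is 0.256/0.964 = 0.26556.
Posterior odds = 0.038422 × 0.26556 = 0.010203, so P(H|E) = 0.010203/(1+0.010203) = 0.010.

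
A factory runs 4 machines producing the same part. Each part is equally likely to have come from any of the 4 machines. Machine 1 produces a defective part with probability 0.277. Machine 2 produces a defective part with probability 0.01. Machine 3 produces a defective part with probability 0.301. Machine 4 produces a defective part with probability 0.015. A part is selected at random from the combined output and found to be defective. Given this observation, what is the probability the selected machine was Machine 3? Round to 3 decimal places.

Tabulate prior·likelihood by source: [1] prior 0.25, lik 0.277, product 0.06925; [2] prior 0.25, lik 0.01, product 0.002500; [3] prior 0.25, lik 0.301, product 0.07525; [4] prior 0.25, lik 0.015, product 0.003750.
Normalizing constant = 0.15075; the posterior for Machine 3 is its product over the sum, 0.07525/0.15075 = 0.499.

Posterior probability ≈ 0.499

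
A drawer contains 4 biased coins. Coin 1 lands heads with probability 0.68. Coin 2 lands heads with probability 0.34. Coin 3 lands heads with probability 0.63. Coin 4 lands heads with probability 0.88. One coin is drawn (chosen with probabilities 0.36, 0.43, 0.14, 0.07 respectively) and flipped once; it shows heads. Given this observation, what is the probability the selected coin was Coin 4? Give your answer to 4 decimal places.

Posterior probability ≈ 0.1139

Tabulate prior·likelihood by source: [1] prior 0.36, lik 0.68, product 0.2448; [2] prior 0.43, lik 0.34, product 0.1462; [3] prior 0.14, lik 0.63, product 0.08820; [4] prior 0.07, lik 0.88, product 0.06160.
Normalizing constant = 0.54080; the posterior for Coin 4 is its product over the sum, 0.06160/0.54080 = 0.1139.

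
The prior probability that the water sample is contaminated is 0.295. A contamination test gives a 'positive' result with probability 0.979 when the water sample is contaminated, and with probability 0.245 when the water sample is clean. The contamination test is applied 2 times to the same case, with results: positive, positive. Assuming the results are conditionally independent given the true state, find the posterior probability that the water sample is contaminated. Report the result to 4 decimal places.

Posterior P(H) ≈ 0.8698

With H the event that the water sample is contaminated, the joint likelihood of the observed sequence is P(data|H) = 0.979·0.979 = 0.95844 and P(data|¬H) = 0.245·0.245 = 0.060025.
Bayes: P(H|data) = 0.295·0.95844 / (0.295·0.95844 + 0.705·0.060025) = 0.28274/0.32506 = 0.8698.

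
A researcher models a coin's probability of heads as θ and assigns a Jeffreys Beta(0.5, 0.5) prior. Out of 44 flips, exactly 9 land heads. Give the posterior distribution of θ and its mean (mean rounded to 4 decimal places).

Posterior: Beta(9.5, 35.5); mean ≈ 0.2111

The binomial likelihood is conjugate to the Beta prior: with 9 successes and 35 failures, the posterior is Beta(0.5+9, 0.5+35) = Beta(9.5, 35.5).
Posterior mean = α/(α+β) = 9.5/45 = 0.2111.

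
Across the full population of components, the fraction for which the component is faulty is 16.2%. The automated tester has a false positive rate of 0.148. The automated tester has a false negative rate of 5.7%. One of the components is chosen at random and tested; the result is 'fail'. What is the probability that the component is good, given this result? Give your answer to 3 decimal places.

P(¬H | E) ≈ 0.448

Let H be the event that the component is faulty. P(H) = 0.162, so P(¬H) = 0.838. With E the 'fail' result, P(E|H) = 0.943 and P(E|¬H) = 0.148.
P(E) = 0.943·0.162 + 0.148·0.838 = 0.15277 + 0.12402 = 0.27679.
By Bayes' theorem, P(H|E) = 0.15277 / 0.27679 = 0.552. Hence P(¬H|E) = 1 − 0.552 = 0.448.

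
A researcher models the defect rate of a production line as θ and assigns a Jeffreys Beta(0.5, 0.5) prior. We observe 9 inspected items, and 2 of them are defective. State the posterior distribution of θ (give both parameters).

Observing 2 successes and 7 failures updates Beta(0.5, 0.5) by adding the success and failure counts to the two shape parameters: α = 0.5+2 = 2.5, β = 0.5+7 = 7.5.

Posterior: Beta(2.5, 7.5)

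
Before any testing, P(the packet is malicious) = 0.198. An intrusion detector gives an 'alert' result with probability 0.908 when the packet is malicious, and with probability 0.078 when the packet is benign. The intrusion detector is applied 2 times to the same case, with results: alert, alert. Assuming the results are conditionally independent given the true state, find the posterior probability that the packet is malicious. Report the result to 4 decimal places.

Posterior P(H) ≈ 0.9710

Let H be the event that the packet is malicious; start with P(H) = 0.198. P('alert'|H) = 0.908, P('alert'|¬H) = 0.078.
Update on result 1 ('alert'): P(H) ← 0.908·0.1980 / (0.908·0.1980 + 0.078·0.8020) = 0.17978/0.24234 = 0.7419.
Update on result 2 ('alert'): P(H) ← 0.908·0.7419 / (0.908·0.7419 + 0.078·0.2581) = 0.67362/0.69375 = 0.9710.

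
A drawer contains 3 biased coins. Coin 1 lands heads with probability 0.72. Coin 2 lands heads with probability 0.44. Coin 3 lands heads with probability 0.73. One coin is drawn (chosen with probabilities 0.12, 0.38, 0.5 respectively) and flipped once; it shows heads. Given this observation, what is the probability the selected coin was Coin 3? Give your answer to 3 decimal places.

P(heads|C1) = 0.72; P(heads|C2) = 0.44; P(heads|C3) = 0.73.
Prior × likelihood for each source: 0.12·0.72=0.08640, 0.38·0.44=0.1672, 0.5·0.73=0.3650. Summing gives P(heads) = 0.61860.
P(Coin 3 | heads) = 0.3650 / 0.61860 = 0.590.

Posterior probability ≈ 0.590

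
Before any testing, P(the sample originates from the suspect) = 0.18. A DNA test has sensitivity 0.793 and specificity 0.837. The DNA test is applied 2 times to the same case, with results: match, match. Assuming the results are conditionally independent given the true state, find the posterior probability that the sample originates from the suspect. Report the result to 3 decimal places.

Posterior P(H) ≈ 0.839

Let H be the event that the sample originates from the suspect; start with P(H) = 0.18. P('match'|H) = 0.793, P('match'|¬H) = 0.163.
Update on result 1 ('match'): P(H) ← 0.793·0.1800 / (0.793·0.1800 + 0.163·0.8200) = 0.14274/0.27640 = 0.5164.
Update on result 2 ('match'): P(H) ← 0.793·0.5164 / (0.793·0.5164 + 0.163·0.4836) = 0.40953/0.48835 = 0.8386.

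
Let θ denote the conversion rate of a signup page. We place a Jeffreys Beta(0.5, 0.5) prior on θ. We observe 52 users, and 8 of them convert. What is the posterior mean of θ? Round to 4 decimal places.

The binomial likelihood is conjugate to the Beta prior: with 8 successes and 44 failures, the posterior is Beta(0.5+8, 0.5+44) = Beta(8.5, 44.5).
Posterior mean = α/(α+β) = 8.5/53 = 0.1604.

Posterior mean ≈ 0.1604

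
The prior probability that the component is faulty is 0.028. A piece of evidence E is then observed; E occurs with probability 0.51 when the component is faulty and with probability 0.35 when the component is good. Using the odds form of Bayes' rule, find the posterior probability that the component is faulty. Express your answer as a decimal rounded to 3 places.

Posterior probability ≈ 0.040

Prior odds = 0.028/(1−0.028) = 0.028807.
Likelihood ratio for E = 0.51/0.35 = 1.4571.
Posterior odds = prior odds × LR = 0.041975.
Posterior probability = odds/(1+odds) = 0.041975/1.0420 = 0.040.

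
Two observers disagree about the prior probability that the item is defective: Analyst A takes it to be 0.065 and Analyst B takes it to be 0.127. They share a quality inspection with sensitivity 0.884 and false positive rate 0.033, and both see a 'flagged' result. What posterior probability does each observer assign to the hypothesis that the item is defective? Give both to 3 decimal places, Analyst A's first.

The likelihood ratio for a 'flagged' result is 0.884/0.033 = 26.788.
Analyst A: prior odds 0.065/0.935 = 0.069519; posterior odds 1.8623; posterior probability 0.651.
Analyst B: prior odds 0.127/0.873 = 0.14548; posterior odds 3.8970; posterior probability 0.796.

Analyst A: 0.651; Analyst B: 0.796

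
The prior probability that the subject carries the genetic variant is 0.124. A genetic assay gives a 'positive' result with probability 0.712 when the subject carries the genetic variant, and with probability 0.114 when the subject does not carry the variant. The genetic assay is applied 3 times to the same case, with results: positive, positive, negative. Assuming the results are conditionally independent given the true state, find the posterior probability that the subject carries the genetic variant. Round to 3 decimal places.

Posterior P(H) ≈ 0.642

With H the event that the subject carries the genetic variant, the joint likelihood of the observed sequence is P(data|H) = 0.712·0.712·0.288 = 0.14600 and P(data|¬H) = 0.114·0.114·0.886 = 0.011514.
Bayes: P(H|data) = 0.124·0.14600 / (0.124·0.14600 + 0.876·0.011514) = 0.018104/0.028191 = 0.6422.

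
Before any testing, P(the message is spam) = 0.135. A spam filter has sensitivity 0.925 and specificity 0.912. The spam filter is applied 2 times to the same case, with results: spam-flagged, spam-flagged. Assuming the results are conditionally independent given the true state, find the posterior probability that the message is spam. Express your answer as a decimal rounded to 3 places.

Posterior P(H) ≈ 0.945

With H the event that the message is spam, the joint likelihood of the observed sequence is P(data|H) = 0.925·0.925 = 0.85563 and P(data|¬H) = 0.088·0.088 = 0.0077440.
Bayes: P(H|data) = 0.135·0.85563 / (0.135·0.85563 + 0.865·0.0077440) = 0.11551/0.12221 = 0.9452.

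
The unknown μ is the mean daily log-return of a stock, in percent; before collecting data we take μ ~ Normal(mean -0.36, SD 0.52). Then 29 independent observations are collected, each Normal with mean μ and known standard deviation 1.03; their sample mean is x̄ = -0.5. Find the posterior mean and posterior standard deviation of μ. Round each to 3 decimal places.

Posterior mean ≈ -0.483; posterior SD ≈ 0.180

With known σ, the Normal prior is conjugate. Weight on the data is w = (n/σ²)/(n/σ² + 1/τ₀²) = 27.3353/(27.3353+3.69822) = 0.88083.
Posterior mean = w·x̄ + (1−w)·μ₀ = 0.88083·-0.5 + 0.11917·-0.36 = -0.483. Posterior variance = 1/(27.3353+3.69822) = 0.0322232, so SD = 0.180.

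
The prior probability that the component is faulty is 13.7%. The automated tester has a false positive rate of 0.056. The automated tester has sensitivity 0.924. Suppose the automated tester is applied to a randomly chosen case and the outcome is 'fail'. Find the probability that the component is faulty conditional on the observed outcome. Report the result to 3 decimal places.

P(H | E) ≈ 0.724

Write H for 'the component is faulty'. Prior odds H:¬H = 0.137/0.863 = 0.15875. For the 'fail' outcome, the likelihood ratio is 0.924/0.056 = 16.500.
Posterior odds = 0.15875 × 16.500 = 2.6194, so P(H|E) = 2.6194/(1+2.6194) = 0.724.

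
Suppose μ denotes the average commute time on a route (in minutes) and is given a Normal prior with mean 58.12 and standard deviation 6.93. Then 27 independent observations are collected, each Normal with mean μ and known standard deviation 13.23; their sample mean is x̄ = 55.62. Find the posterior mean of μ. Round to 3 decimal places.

Posterior mean ≈ 55.917

With known σ, the Normal prior is conjugate. Weight on the data is w = (n/σ²)/(n/σ² + 1/τ₀²) = 0.154257/(0.154257+0.0208225) = 0.88107.
Posterior mean = w·x̄ + (1−w)·μ₀ = 0.88107·55.62 + 0.11893·58.12 = 55.917.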